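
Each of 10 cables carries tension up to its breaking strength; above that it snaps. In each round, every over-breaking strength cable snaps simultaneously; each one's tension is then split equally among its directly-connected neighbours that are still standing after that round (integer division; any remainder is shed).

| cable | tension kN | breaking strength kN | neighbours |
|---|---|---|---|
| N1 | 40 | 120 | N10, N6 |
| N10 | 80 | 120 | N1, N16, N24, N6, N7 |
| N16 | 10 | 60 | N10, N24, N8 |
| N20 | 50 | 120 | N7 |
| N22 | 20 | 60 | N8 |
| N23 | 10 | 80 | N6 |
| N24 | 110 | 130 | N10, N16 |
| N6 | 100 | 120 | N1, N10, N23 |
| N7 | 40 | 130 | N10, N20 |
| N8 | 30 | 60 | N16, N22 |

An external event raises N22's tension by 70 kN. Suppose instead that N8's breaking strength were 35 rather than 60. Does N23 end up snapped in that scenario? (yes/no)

With N8's breaking strength at 35:
Round 1 — N22 at 90 > 60. N22 snaps.
  N22 sheds 90 kN to N8: 90 each.
    N8: 30+90 = 120 > 35
Round 2 — N8 snaps.
  N8 sheds 120 kN to N16: 120 each.
    N16: 10+120 = 130 > 60
Round 3 — N16 snaps.
  N16 sheds 130 kN to N10, N24: 65 each.
    N10: 80+65 = 145 > 120
    N24: 110+65 = 175 > 130
Round 4 — N10, N24 snap.
  N10 sheds 145 kN to N1, N6, N7: 48 each (1 lost).
    N1: 40+48 = 88 ≤ 120
    N6: 100+48 = 148 > 120
    N7: 40+48 = 88 ≤ 130
  N24 sheds 175 kN: no online neighbours, lost.
Round 5 — N6 snaps.
  N6 sheds 148 kN to N1, N23: 74 each.
    N1: 88+74 = 162 > 120
    N23: 10+74 = 84 > 80
Round 6 — N1, N23 snap.
  N1 sheds 162 kN: no online neighbours, lost.
  N23 sheds 84 kN: no online neighbours, lost.
No further breaks.

yes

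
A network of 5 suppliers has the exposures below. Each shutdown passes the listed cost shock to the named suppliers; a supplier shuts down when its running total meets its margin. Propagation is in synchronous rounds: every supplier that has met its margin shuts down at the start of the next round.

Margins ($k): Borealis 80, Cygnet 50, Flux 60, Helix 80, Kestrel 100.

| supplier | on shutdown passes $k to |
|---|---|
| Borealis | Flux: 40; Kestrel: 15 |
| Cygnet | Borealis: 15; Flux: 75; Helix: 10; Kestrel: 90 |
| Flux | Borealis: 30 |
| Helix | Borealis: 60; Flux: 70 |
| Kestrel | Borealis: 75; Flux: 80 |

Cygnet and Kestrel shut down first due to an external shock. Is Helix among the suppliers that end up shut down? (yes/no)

no

Round 1 — Cygnet, Kestrel shut down (initial).
  Borealis: +15+75 → 90 ≥ 80
  Flux: +75+80 → 155 ≥ 60
  Helix: +10 → 10 < 80
Round 2 — Borealis, Flux shut down.
No further shutdowns.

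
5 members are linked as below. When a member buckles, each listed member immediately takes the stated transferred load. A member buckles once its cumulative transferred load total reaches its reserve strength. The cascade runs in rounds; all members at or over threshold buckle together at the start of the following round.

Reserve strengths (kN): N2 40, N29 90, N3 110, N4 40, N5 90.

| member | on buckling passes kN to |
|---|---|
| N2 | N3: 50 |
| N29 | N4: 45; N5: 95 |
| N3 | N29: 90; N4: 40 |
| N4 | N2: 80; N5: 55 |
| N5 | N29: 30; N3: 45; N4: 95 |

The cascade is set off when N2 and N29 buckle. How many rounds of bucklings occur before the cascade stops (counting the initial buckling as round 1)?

Round 1 — N2, N29 buckle (initial).
  N3: +50 → 50 < 110
  N4: +45 → 45 ≥ 40
  N5: +95 → 95 ≥ 90
Round 2 — N4, N5 buckle.
  N3: +45 → 95 < 110
No further bucklings.

2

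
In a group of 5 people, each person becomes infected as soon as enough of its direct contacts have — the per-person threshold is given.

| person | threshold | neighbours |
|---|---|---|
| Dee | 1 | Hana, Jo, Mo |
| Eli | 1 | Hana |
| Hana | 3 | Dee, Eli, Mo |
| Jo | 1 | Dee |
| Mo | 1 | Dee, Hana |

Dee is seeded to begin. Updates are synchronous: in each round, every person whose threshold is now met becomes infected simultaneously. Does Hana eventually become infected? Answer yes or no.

no

Round 1 — Dee becomes infected (initial).
Round 2 — checking thresholds:
  Hana: 1 of 3 neighbours < 3, below threshold.
  Jo: 1 of 1 neighbours ≥ 1, becomes infected.
  Mo: 1 of 2 neighbours ≥ 1, becomes infected.
Round 3 — no new infections; cascade stops.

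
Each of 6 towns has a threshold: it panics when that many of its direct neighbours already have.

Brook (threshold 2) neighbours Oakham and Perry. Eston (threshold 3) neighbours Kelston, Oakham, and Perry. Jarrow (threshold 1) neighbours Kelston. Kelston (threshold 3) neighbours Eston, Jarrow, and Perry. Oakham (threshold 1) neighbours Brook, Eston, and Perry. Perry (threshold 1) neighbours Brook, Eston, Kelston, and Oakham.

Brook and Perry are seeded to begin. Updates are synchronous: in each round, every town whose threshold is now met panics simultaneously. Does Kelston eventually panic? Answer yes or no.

Round 1 — Brook, Perry panic (initial).
Round 2 — checking thresholds:
  Eston: 1 of 3 neighbours < 3, below threshold.
  Kelston: 1 of 3 neighbours < 3, below threshold.
  Oakham: 2 of 3 neighbours ≥ 1, panics.
Round 3 — no new panics; cascade stops.

no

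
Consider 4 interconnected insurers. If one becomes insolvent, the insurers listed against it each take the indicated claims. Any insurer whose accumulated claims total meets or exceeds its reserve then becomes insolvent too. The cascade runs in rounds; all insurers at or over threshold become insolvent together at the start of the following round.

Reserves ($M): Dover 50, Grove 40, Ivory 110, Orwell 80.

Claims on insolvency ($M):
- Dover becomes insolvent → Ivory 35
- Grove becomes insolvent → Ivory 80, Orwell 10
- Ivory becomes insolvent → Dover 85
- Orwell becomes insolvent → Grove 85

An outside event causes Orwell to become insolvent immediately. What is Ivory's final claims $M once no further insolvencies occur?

Round 1 — Orwell becomes insolvent (initial).
  Grove: +85 → 85 ≥ 40
Round 2 — Grove becomes insolvent.
  Ivory: +80 → 80 < 110
No further insolvencies.

80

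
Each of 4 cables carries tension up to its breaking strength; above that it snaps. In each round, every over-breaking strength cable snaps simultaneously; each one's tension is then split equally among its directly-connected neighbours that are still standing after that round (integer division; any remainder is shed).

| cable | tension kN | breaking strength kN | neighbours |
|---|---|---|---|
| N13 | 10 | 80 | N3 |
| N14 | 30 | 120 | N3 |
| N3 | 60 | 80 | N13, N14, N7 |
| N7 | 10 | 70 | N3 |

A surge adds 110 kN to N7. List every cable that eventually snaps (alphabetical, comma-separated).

N13, N3, N7

Round 1 — N7 at 120 > 70. N7 snaps.
  N7 sheds 120 kN to N3: 120 each.
    N3: 60+120 = 180 > 80
Round 2 — N3 snaps.
  N3 sheds 180 kN to N13, N14: 90 each.
    N13: 10+90 = 100 > 80
    N14: 30+90 = 120 ≤ 120
Round 3 — N13 snaps.
  N13 sheds 100 kN: no online neighbours, lost.
No further breaks.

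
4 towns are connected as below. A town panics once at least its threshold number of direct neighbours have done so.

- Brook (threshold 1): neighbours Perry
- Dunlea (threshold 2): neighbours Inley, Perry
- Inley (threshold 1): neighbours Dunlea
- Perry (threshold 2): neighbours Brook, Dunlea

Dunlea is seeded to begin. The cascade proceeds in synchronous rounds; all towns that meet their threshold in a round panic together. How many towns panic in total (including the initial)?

2

Round 1 — Dunlea panics (initial).
Round 2 — checking thresholds:
  Inley: 1 of 1 neighbours ≥ 1, panics.
  Perry: 1 of 2 neighbours < 2, not yet.
Round 3 — no new panics; cascade stops.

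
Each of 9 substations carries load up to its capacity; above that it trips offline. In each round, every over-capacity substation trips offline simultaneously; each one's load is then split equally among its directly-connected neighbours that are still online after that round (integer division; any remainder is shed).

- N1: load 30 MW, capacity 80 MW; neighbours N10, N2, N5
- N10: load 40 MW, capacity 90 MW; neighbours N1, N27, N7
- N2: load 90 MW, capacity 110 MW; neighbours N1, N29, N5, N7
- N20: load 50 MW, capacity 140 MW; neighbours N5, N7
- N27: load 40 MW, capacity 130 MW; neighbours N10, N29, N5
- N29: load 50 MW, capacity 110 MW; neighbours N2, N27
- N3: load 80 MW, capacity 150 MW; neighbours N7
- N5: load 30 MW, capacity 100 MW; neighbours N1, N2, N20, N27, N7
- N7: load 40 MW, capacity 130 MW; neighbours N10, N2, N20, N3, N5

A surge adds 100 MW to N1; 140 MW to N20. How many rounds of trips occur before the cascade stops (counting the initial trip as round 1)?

Round 1 — N1 at 130 > 80; N20 at 190 > 140. N1, N20 trip offline.
  N1 sheds 130 MW to N10, N2, N5: 43 each (1 lost).
    N10: 40+43 = 83 ≤ 90
    N2: 90+43 = 133 > 110
    N5: 30+43 = 73 ≤ 100
  N20 sheds 190 MW to N5, N7: 95 each.
    N5: 73+95 = 168 > 100
    N7: 40+95 = 135 > 130
Round 2 — N2, N5, N7 trip offline.
  N2 sheds 133 MW to N29: 133 each.
    N29: 50+133 = 183 > 110
  N5 sheds 168 MW to N27: 168 each.
    N27: 40+168 = 208 > 130
  N7 sheds 135 MW to N10, N3: 67 each (1 lost).
    N10: 83+67 = 150 > 90
    N3: 80+67 = 147 ≤ 150
Round 3 — N10, N27, N29 trip offline.
  N10 sheds 150 MW: no online neighbours, lost.
  N27 sheds 208 MW: no online neighbours, lost.
  N29 sheds 183 MW: no online neighbours, lost.
No further trips.

3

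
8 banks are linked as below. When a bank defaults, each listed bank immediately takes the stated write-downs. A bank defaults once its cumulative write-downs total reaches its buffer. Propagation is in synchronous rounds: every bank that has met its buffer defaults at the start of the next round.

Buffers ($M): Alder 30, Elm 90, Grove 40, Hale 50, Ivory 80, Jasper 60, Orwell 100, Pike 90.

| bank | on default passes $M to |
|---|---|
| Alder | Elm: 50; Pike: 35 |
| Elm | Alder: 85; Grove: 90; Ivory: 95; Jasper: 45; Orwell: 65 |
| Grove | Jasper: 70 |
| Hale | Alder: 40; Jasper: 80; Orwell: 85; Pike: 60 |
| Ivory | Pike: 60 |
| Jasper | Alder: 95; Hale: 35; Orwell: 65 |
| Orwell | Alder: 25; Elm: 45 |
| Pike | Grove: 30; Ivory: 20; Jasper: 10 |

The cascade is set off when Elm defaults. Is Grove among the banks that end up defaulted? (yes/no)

yes

Round 1 — Elm defaults (initial).
  Alder: +85 → 85 ≥ 30
  Grove: +90 → 90 ≥ 40
  Ivory: +95 → 95 ≥ 80
  Jasper: +45 → 45 < 60
  Orwell: +65 → 65 < 100
Round 2 — Alder, Grove, Ivory default.
  Jasper: +70 → 115 ≥ 60
  Pike: +35+60 → 95 ≥ 90
Round 3 — Jasper, Pike default.
  Hale: +35 → 35 < 50
  Orwell: +65 → 130 ≥ 100
Round 4 — Orwell defaults.
No further defaults.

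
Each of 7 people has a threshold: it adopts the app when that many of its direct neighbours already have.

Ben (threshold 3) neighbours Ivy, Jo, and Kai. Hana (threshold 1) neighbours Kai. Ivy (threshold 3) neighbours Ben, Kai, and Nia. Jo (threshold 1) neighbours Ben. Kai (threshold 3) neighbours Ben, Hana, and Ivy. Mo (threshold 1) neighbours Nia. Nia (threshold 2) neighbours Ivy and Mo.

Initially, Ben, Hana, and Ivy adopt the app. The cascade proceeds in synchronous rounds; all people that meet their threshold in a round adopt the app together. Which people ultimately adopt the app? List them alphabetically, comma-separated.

Round 1 — Ben, Hana, Ivy adopt the app (initial).
Round 2 — checking thresholds:
  Jo: 1 of 1 neighbours ≥ 1, adopts the app.
  Kai: 3 of 3 neighbours ≥ 3, adopts the app.
  Nia: 1 of 2 neighbours < 2, holds.
Round 3 — no new adoptions; cascade stops.

Ben, Hana, Ivy, Jo, Kai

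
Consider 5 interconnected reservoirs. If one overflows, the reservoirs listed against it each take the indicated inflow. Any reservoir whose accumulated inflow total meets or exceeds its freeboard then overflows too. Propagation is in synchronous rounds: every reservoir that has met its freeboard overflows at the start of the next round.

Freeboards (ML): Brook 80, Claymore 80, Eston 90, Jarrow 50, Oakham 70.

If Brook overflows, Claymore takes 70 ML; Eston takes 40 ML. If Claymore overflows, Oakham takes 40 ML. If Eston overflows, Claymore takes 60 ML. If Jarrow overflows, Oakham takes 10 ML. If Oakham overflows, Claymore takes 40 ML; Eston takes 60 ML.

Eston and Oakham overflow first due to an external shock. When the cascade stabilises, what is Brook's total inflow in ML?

Round 1 — Eston, Oakham overflow (initial).
  Claymore: +60+40 → 100 ≥ 80
Round 2 — Claymore overflows.
No further overflows.

0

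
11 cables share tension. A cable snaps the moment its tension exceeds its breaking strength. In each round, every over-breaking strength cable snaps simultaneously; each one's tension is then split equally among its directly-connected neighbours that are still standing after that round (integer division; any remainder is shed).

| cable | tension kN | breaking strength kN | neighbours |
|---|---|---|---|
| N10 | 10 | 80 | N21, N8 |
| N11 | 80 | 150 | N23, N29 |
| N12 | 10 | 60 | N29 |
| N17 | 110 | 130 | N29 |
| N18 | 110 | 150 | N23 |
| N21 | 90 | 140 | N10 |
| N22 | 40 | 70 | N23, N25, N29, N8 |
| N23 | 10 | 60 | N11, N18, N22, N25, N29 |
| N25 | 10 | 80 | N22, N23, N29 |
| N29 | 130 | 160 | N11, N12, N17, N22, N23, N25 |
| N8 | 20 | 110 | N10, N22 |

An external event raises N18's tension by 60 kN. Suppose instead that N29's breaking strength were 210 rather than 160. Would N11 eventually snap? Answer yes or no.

yes

With N29's breaking strength at 210:
Round 1 — N18 at 170 > 150. N18 snaps.
  N18 sheds 170 kN to N23: 170 each.
    N23: 10+170 = 180 > 60
Round 2 — N23 snaps.
  N23 sheds 180 kN to N11, N22, N25, N29: 45 each.
    N11: 80+45 = 125 ≤ 150
    N22: 40+45 = 85 > 70
    N25: 10+45 = 55 ≤ 80
    N29: 130+45 = 175 ≤ 210
Round 3 — N22 snaps.
  N22 sheds 85 kN to N25, N29, N8: 28 each (1 lost).
    N25: 55+28 = 83 > 80
    N29: 175+28 = 203 ≤ 210
    N8: 20+28 = 48 ≤ 110
Round 4 — N25 snaps.
  N25 sheds 83 kN to N29: 83 each.
    N29: 203+83 = 286 > 210
Round 5 — N29 snaps.
  N29 sheds 286 kN to N11, N12, N17: 95 each (1 lost).
    N11: 125+95 = 220 > 150
    N12: 10+95 = 105 > 60
    N17: 110+95 = 205 > 130
Round 6 — N11, N12, N17 snap.
  N11 sheds 220 kN: no online neighbours, lost.
  N12 sheds 105 kN: no online neighbours, lost.
  N17 sheds 205 kN: no online neighbours, lost.
No further breaks.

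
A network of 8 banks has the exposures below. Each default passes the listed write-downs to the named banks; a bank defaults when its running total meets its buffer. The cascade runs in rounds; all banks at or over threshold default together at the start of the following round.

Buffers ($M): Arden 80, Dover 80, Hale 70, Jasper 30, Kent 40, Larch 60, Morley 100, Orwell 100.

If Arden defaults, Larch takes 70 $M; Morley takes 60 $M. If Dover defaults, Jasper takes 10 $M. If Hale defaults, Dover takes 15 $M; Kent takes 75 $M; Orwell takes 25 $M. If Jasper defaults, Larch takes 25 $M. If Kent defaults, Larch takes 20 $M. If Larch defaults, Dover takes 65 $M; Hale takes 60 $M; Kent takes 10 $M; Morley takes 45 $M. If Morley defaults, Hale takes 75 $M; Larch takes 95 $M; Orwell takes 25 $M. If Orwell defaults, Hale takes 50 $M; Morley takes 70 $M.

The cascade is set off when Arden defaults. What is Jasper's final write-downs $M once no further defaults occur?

Round 1 — Arden defaults (initial).
  Larch: +70 → 70 ≥ 60
  Morley: +60 → 60 < 100
Round 2 — Larch defaults.
  Dover: +65 → 65 < 80
  Hale: +60 → 60 < 70
  Kent: +10 → 10 < 40
  Morley: +45 → 105 ≥ 100
Round 3 — Morley defaults.
  Hale: +75 → 135 ≥ 70
  Orwell: +25 → 25 < 100
Round 4 — Hale defaults.
  Dover: +15 → 80 ≥ 80
  Kent: +75 → 85 ≥ 40
  Orwell: +25 → 50 < 100
Round 5 — Dover, Kent default.
  Jasper: +10 → 10 < 30
No further defaults.

10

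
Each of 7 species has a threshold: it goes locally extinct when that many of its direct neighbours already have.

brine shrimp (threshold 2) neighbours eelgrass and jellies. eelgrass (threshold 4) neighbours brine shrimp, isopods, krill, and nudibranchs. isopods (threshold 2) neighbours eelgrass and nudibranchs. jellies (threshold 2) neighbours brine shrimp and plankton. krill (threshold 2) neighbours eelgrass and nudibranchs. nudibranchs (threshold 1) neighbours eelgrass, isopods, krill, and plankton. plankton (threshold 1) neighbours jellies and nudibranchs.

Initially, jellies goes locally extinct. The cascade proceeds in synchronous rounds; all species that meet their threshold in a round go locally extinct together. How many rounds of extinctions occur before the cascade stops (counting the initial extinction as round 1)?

Round 1 — jellies goes locally extinct (initial).
Round 2 — checking thresholds:
  brine shrimp: 1 of 2 neighbours < 2, below threshold.
  plankton: 1 of 2 neighbours ≥ 1, goes locally extinct.
Round 3 — checking thresholds:
  brine shrimp: 1 of 2 neighbours < 2, below threshold.
  nudibranchs: 1 of 4 neighbours ≥ 1, goes locally extinct.
Round 4 — no new extinctions; cascade stops.

3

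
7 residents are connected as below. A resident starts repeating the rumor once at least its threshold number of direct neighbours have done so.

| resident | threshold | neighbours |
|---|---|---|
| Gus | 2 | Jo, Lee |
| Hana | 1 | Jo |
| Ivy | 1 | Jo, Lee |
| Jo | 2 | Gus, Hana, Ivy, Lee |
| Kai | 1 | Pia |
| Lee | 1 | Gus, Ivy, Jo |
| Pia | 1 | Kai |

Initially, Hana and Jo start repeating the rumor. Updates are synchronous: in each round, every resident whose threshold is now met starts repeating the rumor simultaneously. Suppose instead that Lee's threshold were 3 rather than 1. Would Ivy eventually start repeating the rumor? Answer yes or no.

With Lee's threshold at 3:
Round 1 — Hana, Jo start repeating the rumor (initial).
Round 2 — checking thresholds:
  Gus: 1 of 2 neighbours < 2, holds.
  Ivy: 1 of 2 neighbours ≥ 1, starts repeating the rumor.
  Lee: 1 of 3 neighbours < 3, holds.
Round 3 — no new spreads; cascade stops.

yes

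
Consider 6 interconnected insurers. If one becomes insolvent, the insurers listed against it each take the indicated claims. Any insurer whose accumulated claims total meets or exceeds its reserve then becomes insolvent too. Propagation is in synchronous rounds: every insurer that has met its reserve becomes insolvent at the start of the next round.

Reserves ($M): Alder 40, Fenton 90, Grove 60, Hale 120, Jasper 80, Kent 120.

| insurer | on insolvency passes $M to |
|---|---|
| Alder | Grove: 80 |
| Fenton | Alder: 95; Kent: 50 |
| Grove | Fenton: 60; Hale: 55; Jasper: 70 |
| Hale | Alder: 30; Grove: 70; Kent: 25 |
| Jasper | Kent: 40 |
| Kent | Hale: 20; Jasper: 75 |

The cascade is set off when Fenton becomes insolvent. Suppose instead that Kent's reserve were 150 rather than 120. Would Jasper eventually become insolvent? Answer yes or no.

no

With Kent's reserve at 150:
Round 1 — Fenton becomes insolvent (initial).
  Alder: +95 → 95 ≥ 40
  Kent: +50 → 50 < 150
Round 2 — Alder becomes insolvent.
  Grove: +80 → 80 ≥ 60
Round 3 — Grove becomes insolvent.
  Hale: +55 → 55 < 120
  Jasper: +70 → 70 < 80
No further insolvencies.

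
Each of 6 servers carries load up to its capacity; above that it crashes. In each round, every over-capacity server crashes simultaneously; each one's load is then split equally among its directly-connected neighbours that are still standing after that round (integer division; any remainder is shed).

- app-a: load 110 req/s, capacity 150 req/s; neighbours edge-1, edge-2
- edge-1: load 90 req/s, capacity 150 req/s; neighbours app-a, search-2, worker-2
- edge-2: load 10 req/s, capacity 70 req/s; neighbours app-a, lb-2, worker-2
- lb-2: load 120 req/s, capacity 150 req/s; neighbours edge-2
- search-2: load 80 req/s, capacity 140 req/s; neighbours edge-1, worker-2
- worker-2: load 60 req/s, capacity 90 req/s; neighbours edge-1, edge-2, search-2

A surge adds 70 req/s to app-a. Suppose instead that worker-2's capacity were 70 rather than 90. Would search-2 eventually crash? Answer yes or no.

yes

With worker-2's capacity at 70:
Round 1 — app-a at 180 > 150. app-a crashes.
  app-a sheds 180 req/s to edge-1, edge-2: 90 each.
    edge-1: 90+90 = 180 > 150
    edge-2: 10+90 = 100 > 70
Round 2 — edge-1, edge-2 crash.
  edge-1 sheds 180 req/s to search-2, worker-2: 90 each.
    search-2: 80+90 = 170 > 140
    worker-2: 60+90 = 150 > 70
  edge-2 sheds 100 req/s to lb-2, worker-2: 50 each.
    lb-2: 120+50 = 170 > 150
    worker-2: 150+50 = 200 > 70
Round 3 — lb-2, search-2, worker-2 crash.
  lb-2 sheds 170 req/s: no online neighbours, lost.
  search-2 sheds 170 req/s: no online neighbours, lost.
  worker-2 sheds 200 req/s: no online neighbours, lost.
No further crashes.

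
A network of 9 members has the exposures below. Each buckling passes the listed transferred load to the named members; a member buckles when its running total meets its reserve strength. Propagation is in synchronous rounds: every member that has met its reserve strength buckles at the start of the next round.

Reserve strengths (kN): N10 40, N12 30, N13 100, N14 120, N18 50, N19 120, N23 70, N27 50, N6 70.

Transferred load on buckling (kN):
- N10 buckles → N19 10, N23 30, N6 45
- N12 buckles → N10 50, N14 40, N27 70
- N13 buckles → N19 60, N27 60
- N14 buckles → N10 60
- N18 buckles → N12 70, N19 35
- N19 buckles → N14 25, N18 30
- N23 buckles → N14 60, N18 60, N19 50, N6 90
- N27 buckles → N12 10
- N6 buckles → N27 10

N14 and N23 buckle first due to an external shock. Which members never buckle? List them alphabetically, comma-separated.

N13, N19

Round 1 — N14, N23 buckle (initial).
  N10: +60 → 60 ≥ 40
  N18: +60 → 60 ≥ 50
  N19: +50 → 50 < 120
  N6: +90 → 90 ≥ 70
Round 2 — N10, N18, N6 buckle.
  N12: +70 → 70 ≥ 30
  N19: +10+35 → 95 < 120
  N27: +10 → 10 < 50
Round 3 — N12 buckles.
  N27: +70 → 80 ≥ 50
Round 4 — N27 buckles.
No further bucklings.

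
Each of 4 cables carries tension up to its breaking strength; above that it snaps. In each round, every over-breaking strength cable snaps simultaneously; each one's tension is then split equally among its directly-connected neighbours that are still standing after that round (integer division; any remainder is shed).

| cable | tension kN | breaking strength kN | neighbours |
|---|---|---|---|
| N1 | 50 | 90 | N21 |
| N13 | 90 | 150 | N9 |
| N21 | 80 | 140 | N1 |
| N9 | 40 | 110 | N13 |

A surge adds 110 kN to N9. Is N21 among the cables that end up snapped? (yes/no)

Round 1 — N9 at 150 > 110. N9 snaps.
  N9 sheds 150 kN to N13: 150 each.
    N13: 90+150 = 240 > 150
Round 2 — N13 snaps.
  N13 sheds 240 kN: no online neighbours, lost.
No further breaks.

no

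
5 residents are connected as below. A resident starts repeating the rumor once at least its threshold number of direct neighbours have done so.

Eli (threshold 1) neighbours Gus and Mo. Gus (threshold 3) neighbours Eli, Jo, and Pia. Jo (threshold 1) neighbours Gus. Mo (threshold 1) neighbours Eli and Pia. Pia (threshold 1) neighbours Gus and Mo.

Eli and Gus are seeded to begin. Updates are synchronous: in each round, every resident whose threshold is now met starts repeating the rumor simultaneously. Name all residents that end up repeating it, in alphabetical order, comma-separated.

Eli, Gus, Jo, Mo, Pia

Round 1 — Eli, Gus start repeating the rumor (initial).
Round 2 — checking thresholds:
  Jo: 1 of 1 neighbours ≥ 1, starts repeating the rumor.
  Mo: 1 of 2 neighbours ≥ 1, starts repeating the rumor.
  Pia: 1 of 2 neighbours ≥ 1, starts repeating the rumor.
Round 3 — no new spreads; cascade stops.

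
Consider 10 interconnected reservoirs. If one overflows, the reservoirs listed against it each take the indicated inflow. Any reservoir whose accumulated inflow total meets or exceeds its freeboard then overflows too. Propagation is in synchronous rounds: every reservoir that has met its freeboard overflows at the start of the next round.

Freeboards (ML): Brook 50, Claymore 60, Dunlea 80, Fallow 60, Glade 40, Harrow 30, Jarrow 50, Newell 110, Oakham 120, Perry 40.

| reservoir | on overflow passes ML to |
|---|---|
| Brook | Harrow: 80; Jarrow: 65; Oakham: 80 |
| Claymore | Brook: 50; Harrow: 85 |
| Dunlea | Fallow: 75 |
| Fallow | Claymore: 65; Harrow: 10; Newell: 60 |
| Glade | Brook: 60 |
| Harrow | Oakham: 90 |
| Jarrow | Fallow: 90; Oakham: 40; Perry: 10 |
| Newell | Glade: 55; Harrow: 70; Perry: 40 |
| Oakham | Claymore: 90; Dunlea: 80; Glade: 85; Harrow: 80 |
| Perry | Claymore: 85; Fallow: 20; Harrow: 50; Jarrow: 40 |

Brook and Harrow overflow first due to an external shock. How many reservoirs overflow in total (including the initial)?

Round 1 — Brook, Harrow overflow (initial).
  Jarrow: +65 → 65 ≥ 50
  Oakham: +80+90 → 170 ≥ 120
Round 2 — Jarrow, Oakham overflow.
  Claymore: +90 → 90 ≥ 60
  Dunlea: +80 → 80 ≥ 80
  Fallow: +90 → 90 ≥ 60
  Glade: +85 → 85 ≥ 40
  Perry: +10 → 10 < 40
Round 3 — Claymore, Dunlea, Fallow, Glade overflow.
  Newell: +60 → 60 < 110
No further overflows.

8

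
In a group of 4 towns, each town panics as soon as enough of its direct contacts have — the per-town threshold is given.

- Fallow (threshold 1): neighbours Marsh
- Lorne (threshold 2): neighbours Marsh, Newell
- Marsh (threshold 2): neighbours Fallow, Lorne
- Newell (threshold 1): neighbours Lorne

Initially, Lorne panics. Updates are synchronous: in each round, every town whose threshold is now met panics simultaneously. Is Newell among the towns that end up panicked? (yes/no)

yes

Round 1 — Lorne panics (initial).
Round 2 — checking thresholds:
  Marsh: 1 of 2 neighbours < 2, not yet.
  Newell: 1 of 1 neighbours ≥ 1, panics.
Round 3 — no new panics; cascade stops.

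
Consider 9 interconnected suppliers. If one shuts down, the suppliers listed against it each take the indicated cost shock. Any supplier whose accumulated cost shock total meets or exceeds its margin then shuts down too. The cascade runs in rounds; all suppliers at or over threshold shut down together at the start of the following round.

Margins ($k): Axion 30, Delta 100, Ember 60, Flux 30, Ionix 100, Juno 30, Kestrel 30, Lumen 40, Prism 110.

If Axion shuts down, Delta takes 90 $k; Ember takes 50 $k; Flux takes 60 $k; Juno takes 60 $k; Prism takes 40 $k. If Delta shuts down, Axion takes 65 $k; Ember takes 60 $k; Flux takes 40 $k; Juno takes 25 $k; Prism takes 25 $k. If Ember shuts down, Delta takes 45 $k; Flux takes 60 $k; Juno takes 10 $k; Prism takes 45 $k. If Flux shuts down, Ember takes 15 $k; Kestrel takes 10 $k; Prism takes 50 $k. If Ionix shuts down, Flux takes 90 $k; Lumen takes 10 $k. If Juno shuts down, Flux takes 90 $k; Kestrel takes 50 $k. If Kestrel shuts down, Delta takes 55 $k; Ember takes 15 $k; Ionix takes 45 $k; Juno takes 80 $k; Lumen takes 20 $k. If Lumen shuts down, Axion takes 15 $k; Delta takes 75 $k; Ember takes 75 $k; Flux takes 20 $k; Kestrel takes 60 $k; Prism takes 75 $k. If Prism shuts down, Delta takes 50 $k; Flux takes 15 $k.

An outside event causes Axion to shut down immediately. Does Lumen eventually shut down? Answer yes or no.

no

Round 1 — Axion shuts down (initial).
  Delta: +90 → 90 < 100
  Ember: +50 → 50 < 60
  Flux: +60 → 60 ≥ 30
  Juno: +60 → 60 ≥ 30
  Prism: +40 → 40 < 110
Round 2 — Flux, Juno shut down.
  Ember: +15 → 65 ≥ 60
  Kestrel: +10+50 → 60 ≥ 30
  Prism: +50 → 90 < 110
Round 3 — Ember, Kestrel shut down.
  Delta: +45+55 → 190 ≥ 100
  Ionix: +45 → 45 < 100
  Lumen: +20 → 20 < 40
  Prism: +45 → 135 ≥ 110
Round 4 — Delta, Prism shut down.
No further shutdowns.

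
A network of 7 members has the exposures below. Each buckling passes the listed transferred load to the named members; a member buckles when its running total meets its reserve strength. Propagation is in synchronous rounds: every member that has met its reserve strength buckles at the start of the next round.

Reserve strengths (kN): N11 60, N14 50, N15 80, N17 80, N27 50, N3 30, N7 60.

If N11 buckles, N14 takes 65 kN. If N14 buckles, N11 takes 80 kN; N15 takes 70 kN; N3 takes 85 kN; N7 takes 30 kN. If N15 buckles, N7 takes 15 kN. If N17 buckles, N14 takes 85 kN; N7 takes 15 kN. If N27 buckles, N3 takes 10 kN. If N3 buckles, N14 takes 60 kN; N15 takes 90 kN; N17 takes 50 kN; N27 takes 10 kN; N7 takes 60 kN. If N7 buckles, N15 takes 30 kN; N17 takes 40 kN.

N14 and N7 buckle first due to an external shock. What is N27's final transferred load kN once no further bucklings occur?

10

Round 1 — N14, N7 buckle (initial).
  N11: +80 → 80 ≥ 60
  N15: +70+30 → 100 ≥ 80
  N17: +40 → 40 < 80
  N3: +85 → 85 ≥ 30
Round 2 — N11, N15, N3 buckle.
  N17: +50 → 90 ≥ 80
  N27: +10 → 10 < 50
Round 3 — N17 buckles.
No further bucklings.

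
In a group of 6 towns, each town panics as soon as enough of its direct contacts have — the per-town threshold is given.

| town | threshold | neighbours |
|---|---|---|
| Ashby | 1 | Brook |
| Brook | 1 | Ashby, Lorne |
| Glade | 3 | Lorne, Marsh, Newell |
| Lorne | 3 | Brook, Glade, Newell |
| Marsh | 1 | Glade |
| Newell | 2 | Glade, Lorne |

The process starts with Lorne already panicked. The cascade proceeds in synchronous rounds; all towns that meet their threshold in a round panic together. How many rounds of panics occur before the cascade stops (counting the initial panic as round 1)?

3

Round 1 — Lorne panics (initial).
Round 2 — checking thresholds:
  Brook: 1 of 2 neighbours ≥ 1, panics.
  Glade: 1 of 3 neighbours < 3, not yet.
  Newell: 1 of 2 neighbours < 2, not yet.
Round 3 — checking thresholds:
  Ashby: 1 of 1 neighbours ≥ 1, panics.
  Glade: 1 of 3 neighbours < 3, not yet.
  Newell: 1 of 2 neighbours < 2, not yet.
Round 4 — no new panics; cascade stops.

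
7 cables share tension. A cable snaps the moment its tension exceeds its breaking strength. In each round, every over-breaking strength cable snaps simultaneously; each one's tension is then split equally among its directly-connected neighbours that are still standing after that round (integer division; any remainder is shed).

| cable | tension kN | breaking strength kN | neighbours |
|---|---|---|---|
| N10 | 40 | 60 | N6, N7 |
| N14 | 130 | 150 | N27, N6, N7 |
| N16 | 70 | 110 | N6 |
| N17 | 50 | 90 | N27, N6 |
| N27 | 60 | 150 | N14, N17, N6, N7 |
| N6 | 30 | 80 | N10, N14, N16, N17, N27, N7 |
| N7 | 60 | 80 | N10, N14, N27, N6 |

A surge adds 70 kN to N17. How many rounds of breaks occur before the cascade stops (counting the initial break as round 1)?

Round 1 — N17 at 120 > 90. N17 snaps.
  N17 sheds 120 kN to N27, N6: 60 each.
    N27: 60+60 = 120 ≤ 150
    N6: 30+60 = 90 > 80
Round 2 — N6 snaps.
  N6 sheds 90 kN to N10, N14, N16, N27, N7: 18 each.
    N10: 40+18 = 58 ≤ 60
    N14: 130+18 = 148 ≤ 150
    N16: 70+18 = 88 ≤ 110
    N27: 120+18 = 138 ≤ 150
    N7: 60+18 = 78 ≤ 80
No further breaks.

2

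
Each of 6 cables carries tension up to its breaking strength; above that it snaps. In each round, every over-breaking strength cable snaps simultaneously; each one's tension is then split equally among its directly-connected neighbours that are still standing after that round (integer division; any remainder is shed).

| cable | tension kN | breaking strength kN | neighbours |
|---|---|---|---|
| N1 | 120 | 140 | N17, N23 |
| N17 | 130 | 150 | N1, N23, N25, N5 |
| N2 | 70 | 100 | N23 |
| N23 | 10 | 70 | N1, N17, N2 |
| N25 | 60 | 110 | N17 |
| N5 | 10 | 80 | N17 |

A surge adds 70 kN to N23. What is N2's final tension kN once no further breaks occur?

96

Round 1 — N23 at 80 > 70. N23 snaps.
  N23 sheds 80 kN to N1, N17, N2: 26 each (2 lost).
    N1: 120+26 = 146 > 140
    N17: 130+26 = 156 > 150
    N2: 70+26 = 96 ≤ 100
Round 2 — N1, N17 snap.
  N1 sheds 146 kN: no online neighbours, lost.
  N17 sheds 156 kN to N25, N5: 78 each.
    N25: 60+78 = 138 > 110
    N5: 10+78 = 88 > 80
Round 3 — N25, N5 snap.
  N25 sheds 138 kN: no online neighbours, lost.
  N5 sheds 88 kN: no online neighbours, lost.
No further breaks.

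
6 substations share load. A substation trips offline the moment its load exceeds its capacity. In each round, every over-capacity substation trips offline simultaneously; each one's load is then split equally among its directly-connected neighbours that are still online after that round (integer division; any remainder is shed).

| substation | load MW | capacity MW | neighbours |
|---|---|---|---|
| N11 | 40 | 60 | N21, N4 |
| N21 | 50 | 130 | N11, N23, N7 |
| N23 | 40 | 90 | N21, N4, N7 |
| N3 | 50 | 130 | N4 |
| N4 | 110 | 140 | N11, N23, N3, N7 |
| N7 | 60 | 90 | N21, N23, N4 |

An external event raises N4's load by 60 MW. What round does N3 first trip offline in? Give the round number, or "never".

never

Round 1 — N4 at 170 > 140. N4 trips offline.
  N4 sheds 170 MW to N11, N23, N3, N7: 42 each (2 lost).
    N11: 40+42 = 82 > 60
    N23: 40+42 = 82 ≤ 90
    N3: 50+42 = 92 ≤ 130
    N7: 60+42 = 102 > 90
Round 2 — N11, N7 trip offline.
  N11 sheds 82 MW to N21: 82 each.
    N21: 50+82 = 132 > 130
  N7 sheds 102 MW to N21, N23: 51 each.
    N21: 132+51 = 183 > 130
    N23: 82+51 = 133 > 90
Round 3 — N21, N23 trip offline.
  N21 sheds 183 MW: no online neighbours, lost.
  N23 sheds 133 MW: no online neighbours, lost.
No further trips.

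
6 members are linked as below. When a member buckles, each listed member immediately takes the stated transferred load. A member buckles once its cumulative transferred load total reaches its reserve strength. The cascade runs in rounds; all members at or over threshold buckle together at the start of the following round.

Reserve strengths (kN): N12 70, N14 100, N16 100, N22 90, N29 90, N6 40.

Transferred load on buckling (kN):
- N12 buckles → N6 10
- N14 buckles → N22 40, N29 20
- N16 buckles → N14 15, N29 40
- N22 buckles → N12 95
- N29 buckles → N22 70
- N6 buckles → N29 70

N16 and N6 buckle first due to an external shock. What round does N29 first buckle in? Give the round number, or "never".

2

Round 1 — N16, N6 buckle (initial).
  N14: +15 → 15 < 100
  N29: +40+70 → 110 ≥ 90
Round 2 — N29 buckles.
  N22: +70 → 70 < 90
No further bucklings.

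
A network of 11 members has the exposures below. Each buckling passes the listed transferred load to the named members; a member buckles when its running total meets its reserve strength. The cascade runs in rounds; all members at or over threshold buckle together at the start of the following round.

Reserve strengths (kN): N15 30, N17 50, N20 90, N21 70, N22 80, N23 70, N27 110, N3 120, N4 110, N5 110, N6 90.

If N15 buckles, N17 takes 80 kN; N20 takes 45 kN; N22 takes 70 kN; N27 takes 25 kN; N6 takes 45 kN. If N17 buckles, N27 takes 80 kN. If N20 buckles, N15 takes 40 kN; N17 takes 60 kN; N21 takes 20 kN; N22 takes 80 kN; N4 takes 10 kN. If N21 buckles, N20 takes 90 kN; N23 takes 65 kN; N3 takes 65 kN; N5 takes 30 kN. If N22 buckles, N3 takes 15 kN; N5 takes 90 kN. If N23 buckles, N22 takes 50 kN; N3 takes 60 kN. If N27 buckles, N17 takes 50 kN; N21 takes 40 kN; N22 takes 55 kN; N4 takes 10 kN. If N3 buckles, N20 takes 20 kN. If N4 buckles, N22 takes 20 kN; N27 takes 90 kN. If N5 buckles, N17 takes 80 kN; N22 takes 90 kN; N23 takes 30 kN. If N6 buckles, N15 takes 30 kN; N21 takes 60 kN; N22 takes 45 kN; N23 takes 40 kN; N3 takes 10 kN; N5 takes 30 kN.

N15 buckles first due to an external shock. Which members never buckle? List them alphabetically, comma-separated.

Round 1 — N15 buckles (initial).
  N17: +80 → 80 ≥ 50
  N20: +45 → 45 < 90
  N22: +70 → 70 < 80
  N27: +25 → 25 < 110
  N6: +45 → 45 < 90
Round 2 — N17 buckles.
  N27: +80 → 105 < 110
No further bucklings.

N20, N21, N22, N23, N27, N3, N4, N5, N6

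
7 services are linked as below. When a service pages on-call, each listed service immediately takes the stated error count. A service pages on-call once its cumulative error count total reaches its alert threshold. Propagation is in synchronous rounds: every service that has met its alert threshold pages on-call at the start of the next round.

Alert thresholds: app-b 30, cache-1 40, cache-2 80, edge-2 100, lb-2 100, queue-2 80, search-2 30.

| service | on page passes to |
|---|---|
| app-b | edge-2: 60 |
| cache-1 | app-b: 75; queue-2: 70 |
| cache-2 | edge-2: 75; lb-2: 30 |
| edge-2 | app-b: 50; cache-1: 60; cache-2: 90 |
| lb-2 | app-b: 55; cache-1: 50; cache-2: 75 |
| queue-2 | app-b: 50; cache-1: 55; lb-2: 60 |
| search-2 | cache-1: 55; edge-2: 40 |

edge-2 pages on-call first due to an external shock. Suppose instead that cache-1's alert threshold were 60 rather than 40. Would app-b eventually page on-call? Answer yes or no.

With cache-1's alert threshold at 60:
Round 1 — edge-2 pages on-call (initial).
  app-b: +50 → 50 ≥ 30
  cache-1: +60 → 60 ≥ 60
  cache-2: +90 → 90 ≥ 80
Round 2 — app-b, cache-1, cache-2 page on-call.
  lb-2: +30 → 30 < 100
  queue-2: +70 → 70 < 80
No further pages.

yes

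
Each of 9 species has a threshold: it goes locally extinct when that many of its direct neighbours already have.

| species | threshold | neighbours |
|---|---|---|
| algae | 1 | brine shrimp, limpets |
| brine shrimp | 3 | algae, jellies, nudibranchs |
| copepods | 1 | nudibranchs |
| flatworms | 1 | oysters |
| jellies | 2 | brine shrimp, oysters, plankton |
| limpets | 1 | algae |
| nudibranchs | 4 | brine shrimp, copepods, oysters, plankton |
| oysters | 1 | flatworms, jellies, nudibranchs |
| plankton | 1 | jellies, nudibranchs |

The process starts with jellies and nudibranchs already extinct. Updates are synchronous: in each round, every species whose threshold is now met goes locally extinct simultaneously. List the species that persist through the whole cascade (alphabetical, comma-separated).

algae, brine shrimp, limpets

Round 1 — jellies, nudibranchs go locally extinct (initial).
Round 2 — checking thresholds:
  brine shrimp: 2 of 3 neighbours < 3, not yet.
  copepods: 1 of 1 neighbours ≥ 1, goes locally extinct.
  oysters: 2 of 3 neighbours ≥ 1, goes locally extinct.
  plankton: 2 of 2 neighbours ≥ 1, goes locally extinct.
Round 3 — checking thresholds:
  brine shrimp: 2 of 3 neighbours < 3, not yet.
  flatworms: 1 of 1 neighbours ≥ 1, goes locally extinct.
Round 4 — no new extinctions; cascade stops.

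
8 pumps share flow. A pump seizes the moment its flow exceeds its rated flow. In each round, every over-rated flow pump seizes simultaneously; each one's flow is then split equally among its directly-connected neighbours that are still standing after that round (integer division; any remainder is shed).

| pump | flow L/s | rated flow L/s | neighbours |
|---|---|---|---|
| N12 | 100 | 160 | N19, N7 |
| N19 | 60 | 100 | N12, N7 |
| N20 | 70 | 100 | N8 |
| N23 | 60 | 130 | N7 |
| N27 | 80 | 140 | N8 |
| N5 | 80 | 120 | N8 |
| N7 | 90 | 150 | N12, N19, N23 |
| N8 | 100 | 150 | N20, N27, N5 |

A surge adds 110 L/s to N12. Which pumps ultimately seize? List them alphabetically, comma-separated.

N12, N19, N23, N7

Round 1 — N12 at 210 > 160. N12 seizes.
  N12 sheds 210 L/s to N19, N7: 105 each.
    N19: 60+105 = 165 > 100
    N7: 90+105 = 195 > 150
Round 2 — N19, N7 seize.
  N19 sheds 165 L/s: no online neighbours, lost.
  N7 sheds 195 L/s to N23: 195 each.
    N23: 60+195 = 255 > 130
Round 3 — N23 seizes.
  N23 sheds 255 L/s: no online neighbours, lost.
No further seizures.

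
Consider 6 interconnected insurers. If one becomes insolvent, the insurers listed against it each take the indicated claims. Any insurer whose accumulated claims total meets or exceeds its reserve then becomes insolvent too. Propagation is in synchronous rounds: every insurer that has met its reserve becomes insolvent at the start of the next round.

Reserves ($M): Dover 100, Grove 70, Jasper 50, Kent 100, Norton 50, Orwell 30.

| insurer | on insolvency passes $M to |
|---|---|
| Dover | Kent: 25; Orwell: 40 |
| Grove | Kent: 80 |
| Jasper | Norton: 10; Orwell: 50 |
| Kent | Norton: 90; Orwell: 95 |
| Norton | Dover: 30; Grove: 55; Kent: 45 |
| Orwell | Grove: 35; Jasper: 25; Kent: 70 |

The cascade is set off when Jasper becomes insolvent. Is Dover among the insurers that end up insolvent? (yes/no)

no

Round 1 — Jasper becomes insolvent (initial).
  Norton: +10 → 10 < 50
  Orwell: +50 → 50 ≥ 30
Round 2 — Orwell becomes insolvent.
  Grove: +35 → 35 < 70
  Kent: +70 → 70 < 100
No further insolvencies.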